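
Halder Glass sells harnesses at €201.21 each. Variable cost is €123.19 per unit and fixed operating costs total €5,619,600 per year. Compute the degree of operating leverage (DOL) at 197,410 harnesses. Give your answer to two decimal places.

Total contribution margin = 197,410 × €78.02 = €15,401,928.20.
Subtracting fixed costs: EBIT = €15,401,928.20 − €5,619,600 = €9,782,328.20.
Degree of operating leverage = €15,401,928.20 / €9,782,328.20 = 1.5745.

1.57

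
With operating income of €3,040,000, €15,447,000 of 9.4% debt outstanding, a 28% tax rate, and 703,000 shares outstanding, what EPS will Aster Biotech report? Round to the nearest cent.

€1.63

Pre-tax income = €3,040,000 − €1,452,018.00 = €1,587,982.00.
After tax at 28%: net income = €1,587,982.00 × 0.72 = €1,143,347.04.
Per share: €1,143,347.04 / 703,000 shares = €1.63.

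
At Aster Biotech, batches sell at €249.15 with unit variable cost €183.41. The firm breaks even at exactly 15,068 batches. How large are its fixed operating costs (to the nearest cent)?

Each unit contributes €249.15 − €183.41 = €65.74.
Fixed costs = break-even units × CM = 15,068 × €65.74 = €990,570.32.

€990,570.32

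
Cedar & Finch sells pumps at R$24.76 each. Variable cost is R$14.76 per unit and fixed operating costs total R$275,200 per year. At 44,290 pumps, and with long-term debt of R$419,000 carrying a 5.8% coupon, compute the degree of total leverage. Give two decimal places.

At 44,290 units, contribution = 44,290 × R$10.00 = R$442,900.00.
Operating income = contribution − fixed costs = R$442,900.00 − R$275,200 = R$167,700.00. Interest = R$24,302.00, so EBIT − I = R$143,398.00.
Degree of total leverage = total CM / (EBIT − interest) = R$442,900.00 / R$143,398.00 = 3.0886.

3.09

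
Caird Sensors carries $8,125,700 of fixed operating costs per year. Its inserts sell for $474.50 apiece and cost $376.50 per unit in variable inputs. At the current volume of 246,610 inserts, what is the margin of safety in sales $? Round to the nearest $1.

$77,673,132

Each unit contributes $474.50 − $376.50 = $98.00. Break-even units = $8,125,700 ÷ $98.00 = 82,915.31; break-even revenue = 82,915.31 × $474.50 = $39,343,312.76.
Actual sales revenue = 246,610 × $474.50 = $117,016,445.00.
Margin of safety = $117,016,445.00 − $39,343,312.76 = $77,673,132.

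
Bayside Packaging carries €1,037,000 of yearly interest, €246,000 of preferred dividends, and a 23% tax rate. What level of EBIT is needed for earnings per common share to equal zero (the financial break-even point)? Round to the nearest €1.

€1,356,481

Grossing the preferred dividend up to pre-tax terms: €246,000 / (1 − 0.23) = €319,480.52.
Financial break-even EBIT = interest + D_p ÷ (1 − t) = €1,037,000 + €319,480.52 = €1,356,480.52.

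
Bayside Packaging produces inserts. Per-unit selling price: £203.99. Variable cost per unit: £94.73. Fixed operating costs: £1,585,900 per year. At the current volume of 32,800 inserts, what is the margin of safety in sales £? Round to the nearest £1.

Contribution margin per unit = £203.99 − £94.73 = £109.26. Break-even units = £1,585,900 ÷ £109.26 = 14,514.92; break-even revenue = 14,514.92 × £203.99 = £2,960,898.23.
Current sales = 32,800 × £203.99 = £6,690,872.00.
Margin of safety = £6,690,872.00 − £2,960,898.23 = £3,729,974.

£3,729,974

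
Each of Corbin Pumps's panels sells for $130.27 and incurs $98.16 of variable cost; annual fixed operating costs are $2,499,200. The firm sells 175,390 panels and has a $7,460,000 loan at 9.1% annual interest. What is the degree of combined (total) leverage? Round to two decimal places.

Contribution at this volume is 175,390 × $32.11 = $5,631,772.90.
Subtracting fixed costs: EBIT = $5,631,772.90 − $2,499,200 = $3,132,572.90. Interest = $678,860.00.
DOL = $5,631,772.90 ÷ $3,132,572.90 = 1.7978; DFL = $3,132,572.90 ÷ $2,453,712.90 = 1.2767.
DCL = DOL × DFL = 1.7978 × 1.2767 = 2.2953.

2.30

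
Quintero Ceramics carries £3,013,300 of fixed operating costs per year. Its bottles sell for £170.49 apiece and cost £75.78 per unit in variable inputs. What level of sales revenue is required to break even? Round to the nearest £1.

£5,424,322

CM per unit = £170.49 − £75.78 = £94.71; CM ratio = £94.71 / £170.49 = 0.5555.
Break-even revenue = fixed costs × price ÷ CM = £3,013,300 × £170.49 ÷ £94.71 = £5,424,322.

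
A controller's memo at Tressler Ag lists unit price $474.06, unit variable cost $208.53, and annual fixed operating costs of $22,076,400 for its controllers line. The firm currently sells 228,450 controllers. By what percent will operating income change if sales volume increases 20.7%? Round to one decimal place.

+32.5%

Total contribution margin = 228,450 × $265.53 = $60,660,328.50.
EBIT = $60,660,328.50 − $22,076,400 = $38,583,928.50.
Degree of operating leverage = $60,660,328.50 / $38,583,928.50 = 1.5722.
So EBIT moves 1.5722 × (+20.7%) = +32.5%.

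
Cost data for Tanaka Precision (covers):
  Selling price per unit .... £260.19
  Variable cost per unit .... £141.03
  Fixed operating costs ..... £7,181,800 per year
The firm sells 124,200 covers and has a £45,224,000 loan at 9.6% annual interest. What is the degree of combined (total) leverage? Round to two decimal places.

4.52

At 124,200 units, contribution = 124,200 × £119.16 = £14,799,672.00.
EBIT = £14,799,672.00 − £7,181,800 = £7,617,872.00. Interest = £4,341,504.00.
DOL = £14,799,672.00 ÷ £7,617,872.00 = 1.9428; DFL = £7,617,872.00 ÷ £3,276,368.00 = 2.3251.
DCL = DOL × DFL = 1.9428 × 2.3251 = 4.5172.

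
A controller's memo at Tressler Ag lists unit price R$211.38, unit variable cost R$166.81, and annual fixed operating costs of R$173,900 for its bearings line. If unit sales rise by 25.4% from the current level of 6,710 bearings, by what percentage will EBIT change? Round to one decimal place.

Total contribution margin = 6,710 × R$44.57 = R$299,064.70.
EBIT = R$299,064.70 − R$173,900 = R$125,164.70.
So DOL = total CM / EBIT = R$299,064.70 / R$125,164.70 = 2.3894.
Operating income changes by 2.3894 × +25.4% = +60.7%.

+60.7%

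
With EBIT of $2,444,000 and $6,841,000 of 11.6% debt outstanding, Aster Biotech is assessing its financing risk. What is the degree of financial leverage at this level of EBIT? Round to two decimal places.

1.48

Annual interest charges come to $793,556.00.
Degree of financial leverage = EBIT / (EBIT − interest) = $2,444,000 / $1,650,444.00 = 1.4808.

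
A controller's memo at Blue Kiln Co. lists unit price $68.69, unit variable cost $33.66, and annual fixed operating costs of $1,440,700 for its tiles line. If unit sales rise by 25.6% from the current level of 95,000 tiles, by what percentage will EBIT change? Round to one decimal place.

+45.1%

Contribution at this volume is 95,000 × $35.03 = $3,327,850.00.
Subtracting fixed costs: EBIT = $3,327,850.00 − $1,440,700 = $1,887,150.00.
DOL = contribution ÷ EBIT = $3,327,850.00 ÷ $1,887,150.00 = 1.7634.
So EBIT moves 1.7634 × (+25.6%) = +45.1%.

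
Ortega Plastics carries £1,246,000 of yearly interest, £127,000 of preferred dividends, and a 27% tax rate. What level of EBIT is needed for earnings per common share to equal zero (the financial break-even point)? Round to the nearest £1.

£1,419,973

Preferred dividends are paid after tax, so their pre-tax equivalent is £127,000 ÷ (1 − 0.27) = £173,972.60.
EPS = 0 when EBIT covers interest plus the pre-tax preferred burden: £1,246,000 + £173,972.60 = £1,419,972.60.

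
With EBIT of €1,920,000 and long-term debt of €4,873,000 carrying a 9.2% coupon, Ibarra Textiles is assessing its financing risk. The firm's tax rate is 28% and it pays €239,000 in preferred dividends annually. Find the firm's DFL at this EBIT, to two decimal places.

Interest = €448,316.00.
Preferred dividends grossed up pre-tax: €239,000 / (1 − 0.28) = €331,944.44.
DFL = EBIT ÷ [EBIT − I − D_p/(1−t)] = €1,920,000 ÷ [€1,920,000 − €448,316.00 − €331,944.44] = €1,920,000 ÷ €1,139,739.56 = 1.6846.

1.68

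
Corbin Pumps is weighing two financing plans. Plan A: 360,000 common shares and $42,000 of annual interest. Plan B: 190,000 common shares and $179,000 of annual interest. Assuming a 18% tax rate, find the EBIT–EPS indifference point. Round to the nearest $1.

$332,118

At indifference, (EBIT − 42,000)(1 − t)/360,000 = (EBIT − 179,000)(1 − t)/190,000.
The (1 − t) factor cancels: (EBIT − 42,000) × 190,000 = (EBIT − 179,000) × 360,000.
EBIT × (360,000 − 190,000) = 179,000 × 360,000 − 42,000 × 190,000 = 56,460,000,000, so EBIT = 56,460,000,000 ÷ 170,000 = 332,117.65.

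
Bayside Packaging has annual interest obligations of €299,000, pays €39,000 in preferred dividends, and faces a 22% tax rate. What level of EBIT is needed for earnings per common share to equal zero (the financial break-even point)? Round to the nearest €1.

Preferred dividends are paid after tax, so their pre-tax equivalent is €39,000 ÷ (1 − 0.22) = €50,000.00.
Financial break-even EBIT = interest + D_p ÷ (1 − t) = €299,000 + €50,000.00 = €349,000.00.

€349,000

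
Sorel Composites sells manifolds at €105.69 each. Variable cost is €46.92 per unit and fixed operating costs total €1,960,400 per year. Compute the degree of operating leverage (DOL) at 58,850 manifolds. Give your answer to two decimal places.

2.31

Total contribution margin = 58,850 × €58.77 = €3,458,614.50.
Operating income = contribution − fixed costs = €3,458,614.50 − €1,960,400 = €1,498,214.50.
So DOL = total CM / EBIT = €3,458,614.50 / €1,498,214.50 = 2.3085.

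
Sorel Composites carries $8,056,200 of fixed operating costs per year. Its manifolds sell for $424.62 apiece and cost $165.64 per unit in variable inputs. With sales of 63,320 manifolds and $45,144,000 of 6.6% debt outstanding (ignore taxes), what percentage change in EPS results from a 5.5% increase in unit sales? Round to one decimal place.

Contribution at this volume is 63,320 × $258.98 = $16,398,613.60.
Subtracting fixed costs: EBIT = $16,398,613.60 − $8,056,200 = $8,342,413.60.
After interest of $2,979,504.00, pre-tax earnings = $5,362,909.60.
DCL = total CM / (EBIT − I) = $16,398,613.60 / $5,362,909.60 = 3.0578.
%ΔEPS = DCL × %ΔSales = 3.0578 × +5.5% = +16.8%.

+16.8%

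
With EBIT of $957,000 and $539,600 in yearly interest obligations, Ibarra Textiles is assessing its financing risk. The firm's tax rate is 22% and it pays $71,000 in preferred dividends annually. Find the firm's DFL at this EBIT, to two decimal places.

Annual interest charges come to $539,600.00.
Preferred dividends grossed up pre-tax: $71,000 / (1 − 0.22) = $91,025.64.
DFL = EBIT ÷ [EBIT − I − D_p/(1−t)] = $957,000 ÷ [$957,000 − $539,600.00 − $91,025.64] = $957,000 ÷ $326,374.36 = 2.9322.

2.93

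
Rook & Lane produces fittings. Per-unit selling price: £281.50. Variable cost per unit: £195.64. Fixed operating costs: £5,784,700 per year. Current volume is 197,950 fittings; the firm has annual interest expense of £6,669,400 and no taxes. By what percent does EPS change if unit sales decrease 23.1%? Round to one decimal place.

Total contribution margin = 197,950 × £85.86 = £16,995,987.00.
Operating income = contribution − fixed costs = £16,995,987.00 − £5,784,700 = £11,211,287.00.
After interest of £6,669,400.00, pre-tax earnings = £4,541,887.00.
Degree of combined leverage = contribution ÷ (EBIT − I) = £16,995,987.00 ÷ £4,541,887.00 = 3.7421.
%ΔEPS = DCL × %ΔSales = 3.7421 × -23.1% = -86.4%.

-86.4%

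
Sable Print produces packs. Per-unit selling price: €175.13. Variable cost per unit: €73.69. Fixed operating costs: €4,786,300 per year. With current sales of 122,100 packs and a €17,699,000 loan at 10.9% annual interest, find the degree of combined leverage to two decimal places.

At 122,100 units, contribution = 122,100 × €101.44 = €12,385,824.00.
Subtracting fixed costs: EBIT = €12,385,824.00 − €4,786,300 = €7,599,524.00. Interest = €1,929,191.00, so EBIT − I = €5,670,333.00.
DCL = contribution ÷ (EBIT − I) = €12,385,824.00 ÷ €5,670,333.00 = 2.1843.

2.18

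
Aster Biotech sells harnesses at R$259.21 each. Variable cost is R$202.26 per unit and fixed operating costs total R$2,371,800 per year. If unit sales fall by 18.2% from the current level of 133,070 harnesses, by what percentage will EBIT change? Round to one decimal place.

-26.5%

Total contribution margin = 133,070 × R$56.95 = R$7,578,336.50.
EBIT = R$7,578,336.50 − R$2,371,800 = R$5,206,536.50.
DOL = contribution ÷ EBIT = R$7,578,336.50 ÷ R$5,206,536.50 = 1.4555.
So EBIT moves 1.4555 × (-18.2%) = -26.5%.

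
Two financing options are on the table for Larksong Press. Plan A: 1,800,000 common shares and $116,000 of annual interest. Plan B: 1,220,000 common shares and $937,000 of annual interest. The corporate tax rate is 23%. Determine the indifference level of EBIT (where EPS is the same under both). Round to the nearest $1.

$2,663,931

Set EPS_A = EPS_B: (EBIT − $116,000)(1 − 0.23) ÷ 1,800,000 = (EBIT − $937,000)(1 − 0.23) ÷ 1,220,000.
The (1 − t) factor cancels: (EBIT − 116,000) × 1,220,000 = (EBIT − 937,000) × 1,800,000.
Solving, EBIT = (937,000·1,800,000 − 116,000·1,220,000) / (1,800,000 − 1,220,000) = 1,545,080,000,000 / 580,000 = 2,663,931.03.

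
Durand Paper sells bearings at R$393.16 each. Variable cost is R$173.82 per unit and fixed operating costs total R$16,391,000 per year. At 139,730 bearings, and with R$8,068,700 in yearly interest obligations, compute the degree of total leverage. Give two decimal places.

At 139,730 units, contribution = 139,730 × R$219.34 = R$30,648,378.20.
Operating income = contribution − fixed costs = R$30,648,378.20 − R$16,391,000 = R$14,257,378.20. Interest = R$8,068,700.00, so EBIT − I = R$6,188,678.20.
DCL = contribution ÷ (EBIT − I) = R$30,648,378.20 ÷ R$6,188,678.20 = 4.9523.

4.95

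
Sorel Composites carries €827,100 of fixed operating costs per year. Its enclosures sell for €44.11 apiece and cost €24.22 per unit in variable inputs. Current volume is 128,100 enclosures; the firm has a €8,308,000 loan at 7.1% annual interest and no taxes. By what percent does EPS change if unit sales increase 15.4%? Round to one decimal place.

Contribution at this volume is 128,100 × €19.89 = €2,547,909.00.
EBIT = €2,547,909.00 − €827,100 = €1,720,809.00.
After interest of €589,868.00, pre-tax earnings = €1,130,941.00.
Degree of combined leverage = contribution ÷ (EBIT − I) = €2,547,909.00 ÷ €1,130,941.00 = 2.2529.
EPS therefore changes by 2.2529 × (+15.4%) = +34.7%.

+34.7%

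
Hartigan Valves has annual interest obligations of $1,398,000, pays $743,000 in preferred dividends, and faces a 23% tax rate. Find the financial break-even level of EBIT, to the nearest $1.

Grossing the preferred dividend up to pre-tax terms: $743,000 / (1 − 0.23) = $964,935.06.
Financial break-even EBIT = interest + D_p ÷ (1 − t) = $1,398,000 + $964,935.06 = $2,362,935.06.

$2,362,935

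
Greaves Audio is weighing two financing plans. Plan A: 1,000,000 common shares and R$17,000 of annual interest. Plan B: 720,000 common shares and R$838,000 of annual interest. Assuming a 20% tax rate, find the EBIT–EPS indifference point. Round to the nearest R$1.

At indifference, (EBIT − 17,000)(1 − t)/1,000,000 = (EBIT − 838,000)(1 − t)/720,000.
The (1 − t) factor cancels: (EBIT − 17,000) × 720,000 = (EBIT − 838,000) × 1,000,000.
Solving, EBIT = (838,000·1,000,000 − 17,000·720,000) / (1,000,000 − 720,000) = 825,760,000,000 / 280,000 = 2,949,142.86.

R$2,949,143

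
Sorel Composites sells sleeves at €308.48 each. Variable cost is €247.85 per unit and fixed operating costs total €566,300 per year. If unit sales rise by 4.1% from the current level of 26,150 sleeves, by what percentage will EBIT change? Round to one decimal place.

+6.4%

Contribution at this volume is 26,150 × €60.63 = €1,585,474.50.
Operating income = contribution − fixed costs = €1,585,474.50 − €566,300 = €1,019,174.50.
Degree of operating leverage = €1,585,474.50 / €1,019,174.50 = 1.5556.
Operating income changes by 1.5556 × +4.1% = +6.4%.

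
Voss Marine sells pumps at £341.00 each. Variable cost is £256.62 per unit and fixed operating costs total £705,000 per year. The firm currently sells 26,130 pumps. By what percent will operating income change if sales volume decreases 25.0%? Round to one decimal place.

-36.8%

Contribution at this volume is 26,130 × £84.38 = £2,204,849.40.
Operating income = contribution − fixed costs = £2,204,849.40 − £705,000 = £1,499,849.40.
So DOL = total CM / EBIT = £2,204,849.40 / £1,499,849.40 = 1.4700.
So EBIT moves 1.4700 × (-25.0%) = -36.8%.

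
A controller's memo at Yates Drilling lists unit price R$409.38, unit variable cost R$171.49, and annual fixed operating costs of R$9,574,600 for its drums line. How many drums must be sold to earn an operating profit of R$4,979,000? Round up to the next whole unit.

Unit CM = price − variable cost = R$409.38 − R$171.49 = R$237.89.
Need Q such that Q × R$237.89 − R$9,574,600 = R$4,979,000, i.e. Q = R$14,553,600 / R$237.89 = 61,177.86 → 61,178.

61,178 drums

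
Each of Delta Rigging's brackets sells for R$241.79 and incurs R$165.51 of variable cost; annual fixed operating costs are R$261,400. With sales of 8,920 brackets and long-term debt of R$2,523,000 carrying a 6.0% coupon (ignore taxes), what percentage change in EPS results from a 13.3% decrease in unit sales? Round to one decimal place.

-33.8%

Contribution at this volume is 8,920 × R$76.28 = R$680,417.60.
Subtracting fixed costs: EBIT = R$680,417.60 − R$261,400 = R$419,017.60.
Interest = R$151,380.00, so EBIT − I = R$267,637.60.
DCL = total CM / (EBIT − I) = R$680,417.60 / R$267,637.60 = 2.5423.
EPS therefore changes by 2.5423 × (-13.3%) = -33.8%.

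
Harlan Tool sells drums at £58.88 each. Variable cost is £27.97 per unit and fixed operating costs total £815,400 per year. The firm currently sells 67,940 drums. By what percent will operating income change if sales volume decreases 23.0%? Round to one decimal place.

-37.6%

Total contribution margin = 67,940 × £30.91 = £2,100,025.40.
Operating income = contribution − fixed costs = £2,100,025.40 − £815,400 = £1,284,625.40.
Degree of operating leverage = £2,100,025.40 / £1,284,625.40 = 1.6347.
So EBIT moves 1.6347 × (-23.0%) = -37.6%.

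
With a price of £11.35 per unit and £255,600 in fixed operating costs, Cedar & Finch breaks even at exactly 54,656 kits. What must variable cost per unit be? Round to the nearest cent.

At break-even, FC = Q × (P − VC), so P − VC = £255,600 ÷ 54,656 = £4.6765.
Variable cost per unit = £11.35 − £4.6765 = £6.67.

£6.67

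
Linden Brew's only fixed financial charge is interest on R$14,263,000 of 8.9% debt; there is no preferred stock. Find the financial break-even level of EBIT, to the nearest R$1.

Annual interest = 8.9% × R$14,263,000 = R$1,269,407.00.
With no preferred dividends, EPS = 0 when EBIT exactly covers interest, so the financial break-even EBIT is R$1,269,407.00.

R$1,269,407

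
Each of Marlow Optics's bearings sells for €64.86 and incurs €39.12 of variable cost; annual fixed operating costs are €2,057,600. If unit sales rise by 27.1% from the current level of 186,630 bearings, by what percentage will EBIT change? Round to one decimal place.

At 186,630 units, contribution = 186,630 × €25.74 = €4,803,856.20.
Operating income = contribution − fixed costs = €4,803,856.20 − €2,057,600 = €2,746,256.20.
DOL = contribution ÷ EBIT = €4,803,856.20 ÷ €2,746,256.20 = 1.7492.
%ΔEBIT = DOL × %ΔSales = 1.7492 × +27.1% = +47.4%.

+47.4%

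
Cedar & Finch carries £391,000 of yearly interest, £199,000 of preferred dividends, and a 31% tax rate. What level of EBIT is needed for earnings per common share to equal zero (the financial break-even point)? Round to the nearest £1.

£679,406

Grossing the preferred dividend up to pre-tax terms: £199,000 / (1 − 0.31) = £288,405.80.
Financial break-even EBIT = interest + D_p ÷ (1 − t) = £391,000 + £288,405.80 = £679,405.80.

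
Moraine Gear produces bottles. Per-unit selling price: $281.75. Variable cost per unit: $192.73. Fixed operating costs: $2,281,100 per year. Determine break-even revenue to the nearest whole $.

$7,219,725

CM per unit = $281.75 − $192.73 = $89.02; CM ratio = $89.02 / $281.75 = 0.3160.
Break-even sales = FC ÷ CM ratio = $2,281,100 × $281.75 / $89.02 = $7,219,725.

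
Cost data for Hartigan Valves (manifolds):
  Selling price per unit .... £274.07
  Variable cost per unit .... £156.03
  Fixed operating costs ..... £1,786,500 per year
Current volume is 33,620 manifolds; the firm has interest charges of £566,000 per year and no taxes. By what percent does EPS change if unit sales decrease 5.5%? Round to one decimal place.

-13.5%

Total contribution margin = 33,620 × £118.04 = £3,968,504.80.
EBIT = £3,968,504.80 − £1,786,500 = £2,182,004.80.
After interest of £566,000.00, pre-tax earnings = £1,616,004.80.
Degree of combined leverage = contribution ÷ (EBIT − I) = £3,968,504.80 ÷ £1,616,004.80 = 2.4558.
EPS therefore changes by 2.4558 × (-5.5%) = -13.5%.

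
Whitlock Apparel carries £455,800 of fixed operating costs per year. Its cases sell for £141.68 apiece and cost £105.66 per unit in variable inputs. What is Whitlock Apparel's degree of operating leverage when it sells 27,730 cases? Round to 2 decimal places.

1.84

Total contribution margin = 27,730 × £36.02 = £998,834.60.
Subtracting fixed costs: EBIT = £998,834.60 − £455,800 = £543,034.60.
So DOL = total CM / EBIT = £998,834.60 / £543,034.60 = 1.8394.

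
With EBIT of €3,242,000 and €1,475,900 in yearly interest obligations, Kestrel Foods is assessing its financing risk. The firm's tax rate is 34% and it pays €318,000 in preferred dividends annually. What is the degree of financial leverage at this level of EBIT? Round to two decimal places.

2.52

Interest = €1,475,900.00.
Preferred dividends grossed up pre-tax: €318,000 / (1 − 0.34) = €481,818.18.
DFL = EBIT ÷ [EBIT − I − D_p/(1−t)] = €3,242,000 ÷ [€3,242,000 − €1,475,900.00 − €481,818.18] = €3,242,000 ÷ €1,284,281.82 = 2.5244.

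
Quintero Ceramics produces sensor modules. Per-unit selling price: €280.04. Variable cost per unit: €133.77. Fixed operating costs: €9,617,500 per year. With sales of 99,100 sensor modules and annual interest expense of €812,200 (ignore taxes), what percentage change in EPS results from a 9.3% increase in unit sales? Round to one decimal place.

+33.2%

At 99,100 units, contribution = 99,100 × €146.27 = €14,495,357.00.
Subtracting fixed costs: EBIT = €14,495,357.00 − €9,617,500 = €4,877,857.00.
Interest = €812,200.00, so EBIT − I = €4,065,657.00.
Degree of combined leverage = contribution ÷ (EBIT − I) = €14,495,357.00 ÷ €4,065,657.00 = 3.5653.
%ΔEPS = DCL × %ΔSales = 3.5653 × +9.3% = +33.2%.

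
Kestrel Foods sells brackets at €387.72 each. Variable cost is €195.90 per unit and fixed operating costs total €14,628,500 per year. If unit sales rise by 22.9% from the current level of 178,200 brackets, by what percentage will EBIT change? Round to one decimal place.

Contribution at this volume is 178,200 × €191.82 = €34,182,324.00.
Operating income = contribution − fixed costs = €34,182,324.00 − €14,628,500 = €19,553,824.00.
Degree of operating leverage = €34,182,324.00 / €19,553,824.00 = 1.7481.
Operating income changes by 1.7481 × +22.9% = +40.0%.

+40.0%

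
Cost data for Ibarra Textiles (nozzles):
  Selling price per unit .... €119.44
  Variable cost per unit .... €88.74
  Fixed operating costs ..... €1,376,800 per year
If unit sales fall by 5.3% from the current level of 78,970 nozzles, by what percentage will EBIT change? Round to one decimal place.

Total contribution margin = 78,970 × €30.70 = €2,424,379.00.
EBIT = €2,424,379.00 − €1,376,800 = €1,047,579.00.
DOL = contribution ÷ EBIT = €2,424,379.00 ÷ €1,047,579.00 = 2.3143.
So EBIT moves 2.3143 × (-5.3%) = -12.3%.

-12.3%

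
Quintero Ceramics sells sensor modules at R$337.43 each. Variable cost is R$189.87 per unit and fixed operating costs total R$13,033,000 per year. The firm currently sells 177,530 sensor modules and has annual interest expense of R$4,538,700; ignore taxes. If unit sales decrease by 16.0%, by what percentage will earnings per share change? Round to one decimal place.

At 177,530 units, contribution = 177,530 × R$147.56 = R$26,196,326.80.
Subtracting fixed costs: EBIT = R$26,196,326.80 − R$13,033,000 = R$13,163,326.80.
After interest of R$4,538,700.00, pre-tax earnings = R$8,624,626.80.
Degree of combined leverage = contribution ÷ (EBIT − I) = R$26,196,326.80 ÷ R$8,624,626.80 = 3.0374.
EPS therefore changes by 3.0374 × (-16.0%) = -48.6%.

-48.6%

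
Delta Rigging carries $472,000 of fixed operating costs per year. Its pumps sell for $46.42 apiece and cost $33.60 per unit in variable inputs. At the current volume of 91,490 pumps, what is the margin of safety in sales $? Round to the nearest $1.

Contribution margin per unit = $46.42 − $33.60 = $12.82. Break-even units = $472,000 ÷ $12.82 = 36,817.47; break-even revenue = 36,817.47 × $46.42 = $1,709,067.08.
Current sales = 91,490 × $46.42 = $4,246,965.80.
Margin of safety = $4,246,965.80 − $1,709,067.08 = $2,537,899.

$2,537,899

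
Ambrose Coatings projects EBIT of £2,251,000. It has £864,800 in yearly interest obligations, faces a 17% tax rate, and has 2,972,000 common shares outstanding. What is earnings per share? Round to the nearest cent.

Pre-tax income = £2,251,000 − £864,800.00 = £1,386,200.00.
After tax at 17%: net income = £1,386,200.00 × 0.83 = £1,150,546.00.
EPS = £1,150,546.00 ÷ 2,972,000 = £0.39.

£0.39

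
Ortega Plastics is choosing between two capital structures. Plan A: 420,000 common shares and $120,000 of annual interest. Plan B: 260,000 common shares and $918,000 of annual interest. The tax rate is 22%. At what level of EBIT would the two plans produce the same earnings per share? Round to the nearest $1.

$2,214,750

Set EPS_A = EPS_B: (EBIT − $120,000)(1 − 0.22) ÷ 420,000 = (EBIT − $918,000)(1 − 0.22) ÷ 260,000.
The (1 − t) factor cancels: (EBIT − 120,000) × 260,000 = (EBIT − 918,000) × 420,000.
EBIT × (420,000 − 260,000) = 918,000 × 420,000 − 120,000 × 260,000 = 354,360,000,000, so EBIT = 354,360,000,000 ÷ 160,000 = 2,214,750.00.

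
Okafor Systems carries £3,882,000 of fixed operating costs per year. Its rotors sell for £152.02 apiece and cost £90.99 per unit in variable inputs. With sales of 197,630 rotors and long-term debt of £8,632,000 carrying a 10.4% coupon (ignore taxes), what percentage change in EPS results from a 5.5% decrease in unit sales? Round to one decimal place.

Total contribution margin = 197,630 × £61.03 = £12,061,358.90.
Operating income = contribution − fixed costs = £12,061,358.90 − £3,882,000 = £8,179,358.90.
After interest of £897,728.00, pre-tax earnings = £7,281,630.90.
DCL = total CM / (EBIT − I) = £12,061,358.90 / £7,281,630.90 = 1.6564.
%ΔEPS = DCL × %ΔSales = 1.6564 × -5.5% = -9.1%.

-9.1%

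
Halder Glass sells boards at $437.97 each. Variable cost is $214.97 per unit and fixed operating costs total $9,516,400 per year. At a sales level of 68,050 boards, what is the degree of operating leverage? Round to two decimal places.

Contribution at this volume is 68,050 × $223.00 = $15,175,150.00.
Subtracting fixed costs: EBIT = $15,175,150.00 − $9,516,400 = $5,658,750.00.
So DOL = total CM / EBIT = $15,175,150.00 / $5,658,750.00 = 2.6817.

2.68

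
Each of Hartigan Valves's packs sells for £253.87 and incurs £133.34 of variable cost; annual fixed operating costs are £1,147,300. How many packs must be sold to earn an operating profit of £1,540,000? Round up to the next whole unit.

Unit CM = price − variable cost = £253.87 − £133.34 = £120.53.
Required volume = (fixed costs + target profit) ÷ CM = (£1,147,300 + £1,540,000) ÷ £120.53 = 22,295.69, so 22,296 packs.

22,296 packs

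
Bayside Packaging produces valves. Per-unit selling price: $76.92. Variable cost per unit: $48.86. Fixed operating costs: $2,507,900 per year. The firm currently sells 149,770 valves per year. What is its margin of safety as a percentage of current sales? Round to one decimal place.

40.3%

Contribution margin per unit = $76.92 − $48.86 = $28.06. Break-even units = $2,507,900 ÷ $28.06 = 89,376.34; break-even revenue = 89,376.34 × $76.92 = $6,874,827.80.
Actual sales revenue = 149,770 × $76.92 = $11,520,308.40.
Margin of safety = ($11,520,308.40 − $6,874,827.80) ÷ $11,520,308.40 = 40.3%.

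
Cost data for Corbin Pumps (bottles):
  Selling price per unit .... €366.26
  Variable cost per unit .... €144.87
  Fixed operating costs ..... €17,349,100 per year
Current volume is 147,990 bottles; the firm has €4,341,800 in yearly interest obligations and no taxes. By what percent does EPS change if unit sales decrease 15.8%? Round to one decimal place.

-46.8%

At 147,990 units, contribution = 147,990 × €221.39 = €32,763,506.10.
EBIT = €32,763,506.10 − €17,349,100 = €15,414,406.10.
After interest of €4,341,800.00, pre-tax earnings = €11,072,606.10.
Degree of combined leverage = contribution ÷ (EBIT − I) = €32,763,506.10 ÷ €11,072,606.10 = 2.9590.
%ΔEPS = DCL × %ΔSales = 2.9590 × -15.8% = -46.8%.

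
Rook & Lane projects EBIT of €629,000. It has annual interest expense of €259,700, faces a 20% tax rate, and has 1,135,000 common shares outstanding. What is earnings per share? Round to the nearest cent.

€0.26

Interest = €259,700.00, so EBT = €629,000 − €259,700.00 = €369,300.00.
Net income = €369,300.00 × (1 − 0.20) = €295,440.00.
Per share: €295,440.00 / 1,135,000 shares = €0.26.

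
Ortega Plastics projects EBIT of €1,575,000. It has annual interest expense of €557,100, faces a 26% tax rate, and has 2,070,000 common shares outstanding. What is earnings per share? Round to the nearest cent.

€0.36

Interest = €557,100.00, so EBT = €1,575,000 − €557,100.00 = €1,017,900.00.
After tax at 26%: net income = €1,017,900.00 × 0.74 = €753,246.00.
Per share: €753,246.00 / 2,070,000 shares = €0.36.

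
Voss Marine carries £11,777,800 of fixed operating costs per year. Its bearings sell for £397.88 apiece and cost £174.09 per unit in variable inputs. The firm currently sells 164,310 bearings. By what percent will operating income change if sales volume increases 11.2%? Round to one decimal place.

+16.5%

Total contribution margin = 164,310 × £223.79 = £36,770,934.90.
EBIT = £36,770,934.90 − £11,777,800 = £24,993,134.90.
DOL = contribution ÷ EBIT = £36,770,934.90 ÷ £24,993,134.90 = 1.4712.
So EBIT moves 1.4712 × (+11.2%) = +16.5%.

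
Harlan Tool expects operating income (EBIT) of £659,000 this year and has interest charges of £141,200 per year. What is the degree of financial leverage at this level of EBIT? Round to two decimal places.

1.27

Interest = £141,200.00.
Degree of financial leverage = EBIT / (EBIT − interest) = £659,000 / £517,800.00 = 1.2727.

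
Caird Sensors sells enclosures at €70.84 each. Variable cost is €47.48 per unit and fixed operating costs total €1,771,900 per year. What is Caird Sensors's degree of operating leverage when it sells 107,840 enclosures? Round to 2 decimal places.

3.37

Contribution at this volume is 107,840 × €23.36 = €2,519,142.40.
Operating income = contribution − fixed costs = €2,519,142.40 − €1,771,900 = €747,242.40.
So DOL = total CM / EBIT = €2,519,142.40 / €747,242.40 = 3.3713.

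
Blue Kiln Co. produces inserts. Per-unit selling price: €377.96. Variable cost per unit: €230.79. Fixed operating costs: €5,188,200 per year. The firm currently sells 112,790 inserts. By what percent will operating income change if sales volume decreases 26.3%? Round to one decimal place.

Total contribution margin = 112,790 × €147.17 = €16,599,304.30.
Subtracting fixed costs: EBIT = €16,599,304.30 − €5,188,200 = €11,411,104.30.
DOL = contribution ÷ EBIT = €16,599,304.30 ÷ €11,411,104.30 = 1.4547.
So EBIT moves 1.4547 × (-26.3%) = -38.3%.

-38.3%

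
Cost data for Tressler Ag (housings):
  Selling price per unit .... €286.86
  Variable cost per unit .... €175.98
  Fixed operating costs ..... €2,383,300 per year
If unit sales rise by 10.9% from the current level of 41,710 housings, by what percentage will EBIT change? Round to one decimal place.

+22.5%

At 41,710 units, contribution = 41,710 × €110.88 = €4,624,804.80.
Operating income = contribution − fixed costs = €4,624,804.80 − €2,383,300 = €2,241,504.80.
DOL = contribution ÷ EBIT = €4,624,804.80 ÷ €2,241,504.80 = 2.0633.
Operating income changes by 2.0633 × +10.9% = +22.5%.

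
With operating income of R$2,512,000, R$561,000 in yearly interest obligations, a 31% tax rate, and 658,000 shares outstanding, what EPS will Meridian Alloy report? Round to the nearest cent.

R$2.05

Pre-tax income = R$2,512,000 − R$561,000.00 = R$1,951,000.00.
Net income = R$1,951,000.00 × (1 − 0.31) = R$1,346,190.00.
EPS = R$1,346,190.00 ÷ 658,000 = R$2.05.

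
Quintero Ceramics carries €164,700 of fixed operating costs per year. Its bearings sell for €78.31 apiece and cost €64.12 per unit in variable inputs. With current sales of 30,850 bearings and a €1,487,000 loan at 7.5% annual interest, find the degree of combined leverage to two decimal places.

2.71

Contribution at this volume is 30,850 × €14.19 = €437,761.50.
Operating income = contribution − fixed costs = €437,761.50 − €164,700 = €273,061.50. Interest = €111,525.00, so EBIT − I = €161,536.50.
DCL = contribution ÷ (EBIT − I) = €437,761.50 ÷ €161,536.50 = 2.7100.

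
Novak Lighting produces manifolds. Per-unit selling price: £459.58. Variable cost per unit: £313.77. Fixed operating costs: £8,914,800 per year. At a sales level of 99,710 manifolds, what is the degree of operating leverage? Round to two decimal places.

Contribution at this volume is 99,710 × £145.81 = £14,538,715.10.
Subtracting fixed costs: EBIT = £14,538,715.10 − £8,914,800 = £5,623,915.10.
Degree of operating leverage = £14,538,715.10 / £5,623,915.10 = 2.5852.

2.59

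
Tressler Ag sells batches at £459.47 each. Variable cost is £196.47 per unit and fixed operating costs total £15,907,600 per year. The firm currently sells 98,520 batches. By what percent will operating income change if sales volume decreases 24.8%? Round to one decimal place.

At 98,520 units, contribution = 98,520 × £263.00 = £25,910,760.00.
Operating income = contribution − fixed costs = £25,910,760.00 − £15,907,600 = £10,003,160.00.
DOL = contribution ÷ EBIT = £25,910,760.00 ÷ £10,003,160.00 = 2.5903.
%ΔEBIT = DOL × %ΔSales = 2.5903 × -24.8% = -64.2%.

-64.2%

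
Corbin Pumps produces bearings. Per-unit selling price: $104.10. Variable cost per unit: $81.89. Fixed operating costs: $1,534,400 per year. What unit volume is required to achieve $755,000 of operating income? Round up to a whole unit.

Each unit contributes $104.10 − $81.89 = $22.21.
Need Q such that Q × $22.21 − $1,534,400 = $755,000, i.e. Q = $2,289,400 / $22.21 = 103,079.69 → 103,080.

103,080 bearings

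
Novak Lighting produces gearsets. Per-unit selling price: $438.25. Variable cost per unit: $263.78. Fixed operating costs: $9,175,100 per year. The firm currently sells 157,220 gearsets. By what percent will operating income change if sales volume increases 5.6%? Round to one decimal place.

At 157,220 units, contribution = 157,220 × $174.47 = $27,430,173.40.
EBIT = $27,430,173.40 − $9,175,100 = $18,255,073.40.
DOL = contribution ÷ EBIT = $27,430,173.40 ÷ $18,255,073.40 = 1.5026.
%ΔEBIT = DOL × %ΔSales = 1.5026 × +5.6% = +8.4%.

+8.4%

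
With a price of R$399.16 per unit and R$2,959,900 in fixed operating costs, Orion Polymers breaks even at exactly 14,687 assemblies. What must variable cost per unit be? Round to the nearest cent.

R$197.63

At break-even, FC = Q × (P − VC), so P − VC = R$2,959,900 ÷ 14,687 = R$201.5320.
Hence VC = price − CM = R$399.16 − R$201.5320 = R$197.63.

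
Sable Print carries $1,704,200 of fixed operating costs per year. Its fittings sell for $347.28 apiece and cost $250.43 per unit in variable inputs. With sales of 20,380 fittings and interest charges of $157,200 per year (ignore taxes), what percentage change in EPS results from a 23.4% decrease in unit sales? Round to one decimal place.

-410.9%

Total contribution margin = 20,380 × $96.85 = $1,973,803.00.
Subtracting fixed costs: EBIT = $1,973,803.00 − $1,704,200 = $269,603.00.
After interest of $157,200.00, pre-tax earnings = $112,403.00.
DCL = total CM / (EBIT − I) = $1,973,803.00 / $112,403.00 = 17.5601.
EPS therefore changes by 17.5601 × (-23.4%) = -410.9%.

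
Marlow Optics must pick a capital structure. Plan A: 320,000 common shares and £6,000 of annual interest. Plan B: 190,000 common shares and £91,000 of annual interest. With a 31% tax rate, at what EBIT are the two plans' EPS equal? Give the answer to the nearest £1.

£215,231

Set EPS_A = EPS_B: (EBIT − £6,000)(1 − 0.31) ÷ 320,000 = (EBIT − £91,000)(1 − 0.31) ÷ 190,000.
The (1 − t) factor cancels: (EBIT − 6,000) × 190,000 = (EBIT − 91,000) × 320,000.
Solving, EBIT = (91,000·320,000 − 6,000·190,000) / (320,000 − 190,000) = 27,980,000,000 / 130,000 = 215,230.77.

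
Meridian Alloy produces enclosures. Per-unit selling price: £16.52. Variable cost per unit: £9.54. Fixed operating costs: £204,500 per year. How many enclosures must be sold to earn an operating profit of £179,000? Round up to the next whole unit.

Contribution margin per unit = £16.52 − £9.54 = £6.98.
Units = (FC + target) / CM = (£204,500 + £179,000) / £6.98 = 54,942.69, so 54,943 enclosures.

54,943 enclosures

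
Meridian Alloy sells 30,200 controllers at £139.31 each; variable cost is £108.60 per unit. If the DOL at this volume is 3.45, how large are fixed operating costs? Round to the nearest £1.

Total contribution margin = 30,200 × £30.71 = £927,442.00.
DOL = contribution / EBIT, so EBIT = £927,442.00 / 3.45 = £268,823.77.
And FC = contribution − EBIT = £927,442.00 − £268,823.77 = £658,618.

£658,618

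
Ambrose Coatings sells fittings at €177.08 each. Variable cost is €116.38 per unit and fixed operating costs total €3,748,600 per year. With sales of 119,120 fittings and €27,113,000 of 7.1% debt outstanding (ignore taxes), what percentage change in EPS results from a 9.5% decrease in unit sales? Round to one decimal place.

-44.1%

At 119,120 units, contribution = 119,120 × €60.70 = €7,230,584.00.
Subtracting fixed costs: EBIT = €7,230,584.00 − €3,748,600 = €3,481,984.00.
After interest of €1,925,023.00, pre-tax earnings = €1,556,961.00.
Degree of combined leverage = contribution ÷ (EBIT − I) = €7,230,584.00 ÷ €1,556,961.00 = 4.6440.
%ΔEPS = DCL × %ΔSales = 4.6440 × -9.5% = -44.1%.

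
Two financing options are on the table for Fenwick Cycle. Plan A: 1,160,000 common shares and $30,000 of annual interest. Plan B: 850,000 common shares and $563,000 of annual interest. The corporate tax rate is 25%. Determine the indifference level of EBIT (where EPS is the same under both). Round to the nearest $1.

Set EPS_A = EPS_B: (EBIT − $30,000)(1 − 0.25) ÷ 1,160,000 = (EBIT − $563,000)(1 − 0.25) ÷ 850,000.
Cancelling (1 − t) and cross-multiplying: 850,000·(EBIT − 30,000) = 1,160,000·(EBIT − 563,000).
Solving, EBIT = (563,000·1,160,000 − 30,000·850,000) / (1,160,000 − 850,000) = 627,580,000,000 / 310,000 = 2,024,451.61.

$2,024,452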